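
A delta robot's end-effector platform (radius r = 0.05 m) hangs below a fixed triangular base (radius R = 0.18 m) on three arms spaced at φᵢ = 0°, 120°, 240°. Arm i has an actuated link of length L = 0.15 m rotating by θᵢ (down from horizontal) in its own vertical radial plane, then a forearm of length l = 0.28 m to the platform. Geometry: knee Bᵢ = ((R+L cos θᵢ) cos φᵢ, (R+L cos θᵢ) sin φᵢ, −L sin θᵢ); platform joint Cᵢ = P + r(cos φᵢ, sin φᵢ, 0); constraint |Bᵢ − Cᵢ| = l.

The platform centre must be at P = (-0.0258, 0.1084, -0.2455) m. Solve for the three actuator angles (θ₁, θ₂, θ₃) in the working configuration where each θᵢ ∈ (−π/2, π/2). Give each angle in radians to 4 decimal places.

arm 1 (φ=0.0°): x'=-0.0258, y'=0.1084
  A cos θ + B sin θ = C:  0.1558·cos θ + -0.2455·sin θ = -0.1346
  γ=atan2(-0.2455,0.1558)=-1.0053;  ψ=arccos(-0.4631)=2.0523;  θ1=γ+ψ≈1.0470
rotate P by −φ2: (0.1068, -0.0319, -0.2455)
  A cos θ + B sin θ = C:  0.0232·cos θ + -0.2455·sin θ = -0.0197
  γ=atan2(-0.2455,0.0232)=-1.4765;  ψ=arccos(-0.0801)=1.6510;  θ2=γ+ψ≈0.1745
φ3=240.0° → target in arm frame (-0.0810, -0.0765)
  A=0.2110, B=-0.2455, C=(l²−L²−A²−y'²−z²)/(2L)=-0.1825
  θ3 = atan2(B,A) + arccos(C/0.3237) = 1.3088

θ₁ = 1.0470, θ₂ = 0.1745, θ₃ = 1.3088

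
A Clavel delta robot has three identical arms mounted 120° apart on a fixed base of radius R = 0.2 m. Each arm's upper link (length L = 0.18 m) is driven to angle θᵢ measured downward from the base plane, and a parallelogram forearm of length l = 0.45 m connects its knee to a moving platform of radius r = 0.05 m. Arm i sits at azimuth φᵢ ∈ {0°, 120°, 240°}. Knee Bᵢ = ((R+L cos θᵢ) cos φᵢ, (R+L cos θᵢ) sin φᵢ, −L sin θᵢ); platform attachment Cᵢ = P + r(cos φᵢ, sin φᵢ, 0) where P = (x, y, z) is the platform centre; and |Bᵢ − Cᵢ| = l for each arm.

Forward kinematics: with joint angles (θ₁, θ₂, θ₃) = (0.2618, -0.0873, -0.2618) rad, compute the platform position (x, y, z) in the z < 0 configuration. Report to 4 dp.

φ1=0.0°: virtual centre (0.3239, 0.0000, -0.0466), radius l
arm 2 at φ=120.0°: e+L cos θ2 = 0.3293;  O2 = (-0.1647, 0.2852, 0.0157)
arm 3 at φ=240.0°: e+L cos θ3 = 0.3239;  O3 = (-0.1619, -0.2805, 0.0466)
|O₂|²−|O₁|² = 0.0016;  |O₃|²−|O₁|² = 0.0000
linear system: -0.9770x+0.5704y = 0.0016−0.1246z; -0.9716x+-0.5610y = 0.0000−0.1864z
det = 1.1023;  x = -0.0008+0.1598z,  y = 0.0014+0.0554z
quadratic in z: (1.0286)z²+(-0.0105)z+(-0.0949)=0, √Δ=0.6250 → z ∈ {-0.2987, 0.3089}; z = -0.2987 (taking z<0)
x = -0.0486, y = -0.0151

(-0.0486, -0.0151, -0.2987)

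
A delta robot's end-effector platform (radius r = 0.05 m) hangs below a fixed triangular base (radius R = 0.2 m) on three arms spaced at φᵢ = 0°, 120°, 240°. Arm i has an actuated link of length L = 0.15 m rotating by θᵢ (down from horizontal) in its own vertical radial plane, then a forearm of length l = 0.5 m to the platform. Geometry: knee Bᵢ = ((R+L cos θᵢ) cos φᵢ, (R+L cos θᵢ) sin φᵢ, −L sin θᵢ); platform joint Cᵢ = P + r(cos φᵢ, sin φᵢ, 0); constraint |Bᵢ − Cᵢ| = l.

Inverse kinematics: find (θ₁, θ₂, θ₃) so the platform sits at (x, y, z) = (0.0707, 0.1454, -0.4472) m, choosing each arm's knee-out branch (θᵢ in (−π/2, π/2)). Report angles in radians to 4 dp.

rotate P by −φ1: (0.0707, 0.1454, -0.4472)
  e−x'=0.0793;  (l²−L²−(e−x')²−y'²−z²)/2L = 0.0003
  θ1 = atan2(B,A) + arccos(C/0.4542) = 0.1749
rotate P by −φ2: (0.0906, -0.1339, -0.4472)
  e−x'=0.0594;  (l²−L²−(e−x')²−y'²−z²)/2L = 0.0201
  √(A²+B²)=0.4511;  θ2 = -1.4387+1.5261 ≈ 0.0874
rotate P by −φ3: (-0.1613, -0.0115, -0.4472)
  A=0.3113, B=-0.4472, C=(l²−L²−A²−y'²−z²)/(2L)=-0.2317
  √(A²+B²)=0.5449;  θ3 = -0.9627+2.0100 ≈ 1.0473

θ₁ = 0.1749, θ₂ = 0.0874, θ₃ = 1.0473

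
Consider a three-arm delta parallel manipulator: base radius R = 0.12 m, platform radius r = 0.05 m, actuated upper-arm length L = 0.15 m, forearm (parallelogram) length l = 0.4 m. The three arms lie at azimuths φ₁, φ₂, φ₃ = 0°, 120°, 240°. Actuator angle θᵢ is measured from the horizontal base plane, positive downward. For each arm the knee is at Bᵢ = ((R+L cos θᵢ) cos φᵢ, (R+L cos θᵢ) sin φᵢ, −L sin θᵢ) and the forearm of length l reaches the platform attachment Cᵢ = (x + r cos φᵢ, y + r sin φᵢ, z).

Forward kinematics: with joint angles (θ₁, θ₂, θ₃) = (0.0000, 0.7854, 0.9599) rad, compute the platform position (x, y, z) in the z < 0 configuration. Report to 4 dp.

φ1=0.0°: virtual centre (0.2200, 0.0000, 0.0000), radius l
φ2=120.0°: virtual centre (-0.0880, 0.1525, -0.1061), radius l
arm 3 at φ=240.0°: (R−r)+L cos θ3 = 0.1560;  O3 = (-0.0780, -0.1351, -0.1229)
subtract pairs → two planes through P
plane₁₂: -0.6161x+0.3050y+-0.2121z = -0.0062
det = 0.3483;  x = 0.0126+-0.3798z,  y = 0.0053+-0.0716z
sphere 1 gives Az²+Bz+C=0 with A=1.1494, B=0.1568, C=-0.1170;  B²−4AC=0.5623;  roots -0.3944, 0.2580;  negative root z = -0.3944
x = 0.1624, y = 0.0336

(0.1624, 0.0336, -0.3944)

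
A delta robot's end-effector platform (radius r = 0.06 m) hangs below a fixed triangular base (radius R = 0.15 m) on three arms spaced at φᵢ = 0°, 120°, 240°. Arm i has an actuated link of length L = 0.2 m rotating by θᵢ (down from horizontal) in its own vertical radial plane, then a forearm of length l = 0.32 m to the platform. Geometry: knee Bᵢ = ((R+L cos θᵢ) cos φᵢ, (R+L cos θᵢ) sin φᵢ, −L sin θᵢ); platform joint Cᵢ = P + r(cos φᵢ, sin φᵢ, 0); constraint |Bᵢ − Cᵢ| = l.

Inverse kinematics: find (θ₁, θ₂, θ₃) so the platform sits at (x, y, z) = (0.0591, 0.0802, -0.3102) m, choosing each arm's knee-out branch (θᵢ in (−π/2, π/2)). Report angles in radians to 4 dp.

rotate P by −φ1: (0.0591, 0.0802, -0.3102)
  e−x'=0.0309;  (l²−L²−(e−x')²−y'²−z²)/2L = -0.1030
  √(A²+B²)=0.3117;  θ1 = -1.4715+1.9076 ≈ 0.4361
rotate P by −φ2: (0.0399, -0.0913, -0.3102)
  A cos θ + B sin θ = C:  0.0501·cos θ + -0.3102·sin θ = -0.1117
  γ=atan2(-0.3102,0.0501)=-1.4107;  ψ=arccos(-0.3554)=1.9341;  θ2=γ+ψ≈0.5234
rotate P by −φ3: (-0.0990, 0.0111, -0.3102)
  A cos θ + B sin θ = C:  0.1890·cos θ + -0.3102·sin θ = -0.1742
  γ=atan2(-0.3102,0.1890)=-1.0236;  ψ=arccos(-0.4795)=2.0709;  θ3=γ+ψ≈1.0473

θ₁ = 0.4361, θ₂ = 0.5234, θ₃ = 1.0473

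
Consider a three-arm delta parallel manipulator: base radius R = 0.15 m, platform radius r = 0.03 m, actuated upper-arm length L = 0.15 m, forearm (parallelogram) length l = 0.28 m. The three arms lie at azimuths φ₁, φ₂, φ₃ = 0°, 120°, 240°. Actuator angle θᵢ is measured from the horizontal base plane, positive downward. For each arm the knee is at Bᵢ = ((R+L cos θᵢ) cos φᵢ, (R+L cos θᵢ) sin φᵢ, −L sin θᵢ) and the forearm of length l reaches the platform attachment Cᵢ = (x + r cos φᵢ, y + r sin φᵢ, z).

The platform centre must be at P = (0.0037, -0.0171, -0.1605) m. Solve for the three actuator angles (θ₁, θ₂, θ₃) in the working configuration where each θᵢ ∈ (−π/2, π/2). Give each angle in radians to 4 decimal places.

φ1=0.0° → target in arm frame (0.0037, -0.0171)
  A cos θ + B sin θ = C:  0.1163·cos θ + -0.1605·sin θ = 0.0544
  √(A²+B²)=0.1982;  θ1 = -0.9437+1.2927 ≈ 0.3490
rotate P by −φ2: (-0.0167, 0.0053, -0.1605)
  A=0.1367, B=-0.1605, C=(l²−L²−A²−y'²−z²)/(2L)=0.0381
  γ=atan2(-0.1605,0.1367)=-0.8655;  ψ=arccos(0.1808)=1.3890;  θ2=γ+ψ≈0.5235
φ3=240.0° → target in arm frame (0.0130, 0.0118)
  e−x'=0.1070;  (l²−L²−(e−x')²−y'²−z²)/2L = 0.0618
  √(A²+B²)=0.1929;  θ3 = -0.9826+1.2446 ≈ 0.2620

θ₁ = 0.3490, θ₂ = 0.5235, θ₃ = 0.2620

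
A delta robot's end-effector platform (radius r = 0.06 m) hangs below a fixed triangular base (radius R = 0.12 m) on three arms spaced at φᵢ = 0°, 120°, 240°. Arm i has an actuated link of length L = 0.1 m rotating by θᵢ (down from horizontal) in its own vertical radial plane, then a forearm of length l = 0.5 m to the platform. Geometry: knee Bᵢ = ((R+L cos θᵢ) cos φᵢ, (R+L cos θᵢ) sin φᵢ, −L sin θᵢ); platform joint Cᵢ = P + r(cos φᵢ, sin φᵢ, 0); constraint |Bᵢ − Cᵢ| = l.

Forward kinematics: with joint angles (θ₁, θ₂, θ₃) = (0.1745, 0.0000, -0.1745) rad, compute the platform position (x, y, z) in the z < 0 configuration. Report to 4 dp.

(-0.0517, -0.0294, -0.4701)

O1 = (0.1585·cos0.0°, 0.1585·sin0.0°, -0.0174) = (0.1585, 0.0000, -0.0174)
arm 2 at φ=120.0°: (R−r)+L cos θ2 = 0.1600;  O2 = (-0.0800, 0.1386, 0.0000)
arm 3 at φ=240.0°: (R−r)+L cos θ3 = 0.1585;  O3 = (-0.0792, -0.1372, 0.0174)
eliminate P² terms by subtracting sphere 1 from 2 and 3
linear system: -0.4770x+0.2771y = 0.0002−0.0347z; -0.4754x+-0.2745y = 0.0000−0.0694z
Cramer: x(z) = -0.0002+0.1095z;  y(z) = 0.0003+0.0632z
into |P−O₁|² = l²: 1.0160z² + 0.0000z + -0.2245 = 0;  Δ = 0.9125;  z = -0.4701 or 0.4701 → z<0 root = -0.4701
x = -0.0517, y = -0.0294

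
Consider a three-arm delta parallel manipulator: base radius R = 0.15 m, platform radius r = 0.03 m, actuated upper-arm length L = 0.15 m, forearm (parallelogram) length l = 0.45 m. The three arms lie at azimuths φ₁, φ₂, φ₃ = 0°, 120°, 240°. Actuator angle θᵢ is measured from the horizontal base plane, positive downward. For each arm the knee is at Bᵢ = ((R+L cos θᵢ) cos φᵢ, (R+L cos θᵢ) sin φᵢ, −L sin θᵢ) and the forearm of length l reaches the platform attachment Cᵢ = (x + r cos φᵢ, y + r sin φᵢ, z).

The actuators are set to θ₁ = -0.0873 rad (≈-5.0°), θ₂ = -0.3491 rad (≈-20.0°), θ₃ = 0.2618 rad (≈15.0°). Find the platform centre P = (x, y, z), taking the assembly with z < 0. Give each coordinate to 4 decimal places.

(0.0076, 0.0675, -0.3466)

arm 1 at φ=0.0°: ρ1 = 0.2694;  O1 = (0.2694, 0.0000, 0.0131)
arm 2 at φ=120.0°: ρ2 = 0.2610;  O2 = (-0.1305, 0.2260, 0.0513)
O3 = (0.2649·cos240.0°, 0.2649·sin240.0°, -0.0388) = (-0.1324, -0.2294, -0.0388)
subtract pairs → two planes through P
[-0.7998 0.4520 0.0765]·P = -0.0020;  [-0.8037 -0.4588 -0.1038]·P = -0.0011
det = 0.7302;  x = 0.0020+-0.0162z,  y = -0.0010+-0.1978z
into |P−O₁|² = l²: 1.0394z² + -0.0171z + -0.1308 = 0;  Δ = 0.5440;  z = -0.3466 or 0.3630 → z<0 root = -0.3466
x = 0.0076, y = 0.0675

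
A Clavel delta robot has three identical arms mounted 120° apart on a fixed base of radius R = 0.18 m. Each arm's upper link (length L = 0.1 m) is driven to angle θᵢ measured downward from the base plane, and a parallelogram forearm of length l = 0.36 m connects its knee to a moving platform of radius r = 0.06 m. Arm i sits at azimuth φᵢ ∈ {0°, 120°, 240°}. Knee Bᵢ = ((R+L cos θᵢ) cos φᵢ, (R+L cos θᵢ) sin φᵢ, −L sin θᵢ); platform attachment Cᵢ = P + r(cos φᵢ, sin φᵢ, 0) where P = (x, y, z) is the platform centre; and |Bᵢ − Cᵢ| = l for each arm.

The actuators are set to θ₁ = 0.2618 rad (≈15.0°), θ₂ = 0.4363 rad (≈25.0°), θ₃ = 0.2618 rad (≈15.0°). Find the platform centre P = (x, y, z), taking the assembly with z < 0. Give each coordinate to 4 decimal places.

O1 = (0.2166·cos0.0°, 0.2166·sin0.0°, -0.0259) = (0.2166, 0.0000, -0.0259)
O2 = (0.2106·cos120.0°, 0.2106·sin120.0°, -0.0423) = (-0.1053, 0.1824, -0.0423)
arm 3 at φ=240.0°: ρ3 = 0.2166;  O3 = (-0.1083, -0.1876, -0.0259)
subtract pairs → two planes through P
linear system: -0.6438x+0.3648y = -0.0014−-0.0328z; -0.6498x+-0.3751y = 0.0000−0.0000z
det = 0.4786;  x = 0.0011+-0.0257z,  y = -0.0019+0.0445z
into |P−O₁|² = l²: 1.0026z² + 0.0627z + -0.0825 = 0;  Δ = 0.3348;  z = -0.3198 or 0.2573 → z<0 root = -0.3198
x = 0.0093, y = -0.0162

(0.0093, -0.0162, -0.3198)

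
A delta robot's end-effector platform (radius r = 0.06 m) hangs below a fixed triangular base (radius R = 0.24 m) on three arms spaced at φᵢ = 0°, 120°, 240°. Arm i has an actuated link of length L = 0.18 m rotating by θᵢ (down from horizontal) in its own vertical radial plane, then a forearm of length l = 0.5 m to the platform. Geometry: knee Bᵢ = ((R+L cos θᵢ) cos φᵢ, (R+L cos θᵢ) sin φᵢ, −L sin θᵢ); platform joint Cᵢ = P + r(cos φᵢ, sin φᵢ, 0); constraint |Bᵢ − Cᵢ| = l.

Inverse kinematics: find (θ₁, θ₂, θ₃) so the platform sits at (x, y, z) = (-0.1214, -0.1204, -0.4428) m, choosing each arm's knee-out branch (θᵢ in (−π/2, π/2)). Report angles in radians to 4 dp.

θ₁ = 1.0473, θ₂ = 0.7853, θ₃ = -0.0873

φ1=0.0° → target in arm frame (-0.1214, -0.1204)
  A cos θ + B sin θ = C:  0.3014·cos θ + -0.4428·sin θ = -0.2328
  √(A²+B²)=0.5356;  θ1 = -0.9732+2.0204 ≈ 1.0473
rotate P by −φ2: (-0.0436, 0.1653, -0.4428)
  A cos θ + B sin θ = C:  0.2236·cos θ + -0.4428·sin θ = -0.1550
  √(A²+B²)=0.4960;  θ2 = -1.1032+1.8885 ≈ 0.7853
rotate P by −φ3: (0.1650, -0.0449, -0.4428)
  A cos θ + B sin θ = C:  0.0150·cos θ + -0.4428·sin θ = 0.0536
  γ=atan2(-0.4428,0.0150)=-1.5369;  ψ=arccos(0.1209)=1.4496;  θ3=γ+ψ≈-0.0873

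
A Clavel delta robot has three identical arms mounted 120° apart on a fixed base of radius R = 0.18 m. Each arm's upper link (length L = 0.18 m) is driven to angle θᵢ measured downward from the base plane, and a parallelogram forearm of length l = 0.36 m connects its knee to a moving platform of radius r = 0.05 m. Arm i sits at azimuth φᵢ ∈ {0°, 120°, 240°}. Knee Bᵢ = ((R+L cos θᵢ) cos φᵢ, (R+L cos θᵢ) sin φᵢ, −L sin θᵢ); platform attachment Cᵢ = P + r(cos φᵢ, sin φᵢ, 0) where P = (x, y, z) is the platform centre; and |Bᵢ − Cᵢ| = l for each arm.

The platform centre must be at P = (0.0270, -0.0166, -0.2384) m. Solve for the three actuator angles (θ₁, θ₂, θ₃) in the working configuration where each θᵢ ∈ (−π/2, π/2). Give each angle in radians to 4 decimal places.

φ1=0.0° → target in arm frame (0.0270, -0.0166)
  A=0.1030, B=-0.2384, C=(l²−L²−A²−y'²−z²)/(2L)=0.0819
  √(A²+B²)=0.2597;  θ1 = -1.1630+1.2500 ≈ 0.0870
φ2=120.0° → target in arm frame (-0.0279, -0.0151)
  A cos θ + B sin θ = C:  0.1579·cos θ + -0.2384·sin θ = 0.0423
  √(A²+B²)=0.2859;  θ2 = -0.9859+1.4225 ≈ 0.4366
rotate P by −φ3: (0.0009, 0.0317, -0.2384)
  e−x'=0.1291;  (l²−L²−(e−x')²−y'²−z²)/2L = 0.0630
  √(A²+B²)=0.2711;  θ3 = -1.0744+1.3362 ≈ 0.2618

θ₁ = 0.0870, θ₂ = 0.4366, θ₃ = 0.2618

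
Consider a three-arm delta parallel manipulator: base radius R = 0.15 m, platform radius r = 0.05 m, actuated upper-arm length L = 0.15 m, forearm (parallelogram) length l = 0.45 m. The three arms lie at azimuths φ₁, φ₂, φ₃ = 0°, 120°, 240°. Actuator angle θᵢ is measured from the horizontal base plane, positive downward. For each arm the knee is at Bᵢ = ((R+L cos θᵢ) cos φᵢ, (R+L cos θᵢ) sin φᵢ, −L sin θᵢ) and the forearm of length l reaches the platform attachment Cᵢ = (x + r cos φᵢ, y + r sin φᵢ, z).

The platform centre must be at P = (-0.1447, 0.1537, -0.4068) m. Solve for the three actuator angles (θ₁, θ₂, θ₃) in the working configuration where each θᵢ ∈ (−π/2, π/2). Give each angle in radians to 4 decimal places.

θ₁ = 1.0472, θ₂ = -0.2619, θ₃ = 0.7855

φ1=0.0° → target in arm frame (-0.1447, 0.1537)
  A cos θ + B sin θ = C:  0.2447·cos θ + -0.4068·sin θ = -0.2300
  √(A²+B²)=0.4747;  θ1 = -1.0293+2.0765 ≈ 1.0472
rotate P by −φ2: (0.2055, 0.0485, -0.4068)
  A=-0.1055, B=-0.4068, C=(l²−L²−A²−y'²−z²)/(2L)=0.0035
  √(A²+B²)=0.4202;  θ2 = -1.8245+1.5625 ≈ -0.2619
φ3=240.0° → target in arm frame (-0.0608, -0.2022)
  A cos θ + B sin θ = C:  0.1608·cos θ + -0.4068·sin θ = -0.1740
  θ3 = atan2(B,A) + arccos(C/0.4374) = 0.7855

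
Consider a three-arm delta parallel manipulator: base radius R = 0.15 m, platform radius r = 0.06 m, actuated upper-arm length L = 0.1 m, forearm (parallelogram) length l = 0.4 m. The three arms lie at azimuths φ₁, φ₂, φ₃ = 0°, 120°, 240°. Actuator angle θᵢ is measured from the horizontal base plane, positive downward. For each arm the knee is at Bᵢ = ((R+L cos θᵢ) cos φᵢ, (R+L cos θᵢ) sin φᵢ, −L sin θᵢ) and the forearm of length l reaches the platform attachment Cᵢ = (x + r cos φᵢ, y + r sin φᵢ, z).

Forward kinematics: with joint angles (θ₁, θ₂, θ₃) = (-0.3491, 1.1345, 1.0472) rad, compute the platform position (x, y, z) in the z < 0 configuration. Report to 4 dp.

(0.1953, -0.0124, -0.3654)

S1 = (0.1840·cos0.0°, 0.1840·sin0.0°, 0.0342) = (0.1840, 0.0000, 0.0342)
S2 = (0.1323·cos120.0°, 0.1323·sin120.0°, -0.0906) = (-0.0661, 0.1145, -0.0906)
φ3=240.0°: virtual centre (-0.0700, -0.1212, -0.0866), radius l
|S₂|²−|S₁|² = -0.0093;  |S₃|²−|S₁|² = -0.0079
plane₁₂: -0.5002x+0.2291y+-0.2497z = -0.0093
det = 0.2376;  x = 0.0171+-0.4877z,  y = -0.0032+0.0251z
into |P−S₁|² = l²: 1.2384z² + 0.0942z + -0.1310 = 0;  Δ = 0.6577;  z = -0.3654 or 0.2894 → z<0 root = -0.3654
x = 0.1953, y = -0.0124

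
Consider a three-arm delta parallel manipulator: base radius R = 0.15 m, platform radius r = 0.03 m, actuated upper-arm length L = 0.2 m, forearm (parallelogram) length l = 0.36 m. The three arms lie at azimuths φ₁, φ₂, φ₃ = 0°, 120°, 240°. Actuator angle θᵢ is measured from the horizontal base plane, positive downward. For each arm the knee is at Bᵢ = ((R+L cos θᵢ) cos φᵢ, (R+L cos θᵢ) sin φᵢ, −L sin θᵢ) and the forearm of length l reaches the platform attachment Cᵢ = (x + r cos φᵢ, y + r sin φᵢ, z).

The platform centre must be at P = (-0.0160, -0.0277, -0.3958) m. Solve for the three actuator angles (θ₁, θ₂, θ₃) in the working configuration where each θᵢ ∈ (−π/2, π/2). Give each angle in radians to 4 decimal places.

θ₁ = 0.8727, θ₂ = 0.8727, θ₃ = 0.6982

φ1=0.0° → target in arm frame (-0.0160, -0.0277)
  e−x'=0.1360;  (l²−L²−(e−x')²−y'²−z²)/2L = -0.2158
  √(A²+B²)=0.4185;  θ1 = -1.2398+2.1126 ≈ 0.8727
φ2=120.0° → target in arm frame (-0.0160, 0.0277)
  e−x'=0.1360;  (l²−L²−(e−x')²−y'²−z²)/2L = -0.2158
  √(A²+B²)=0.4185;  θ2 = -1.2399+2.1125 ≈ 0.8727
φ3=240.0° → target in arm frame (0.0320, 0.0000)
  A=0.0880, B=-0.3958, C=(l²−L²−A²−y'²−z²)/(2L)=-0.1870
  √(A²+B²)=0.4055;  θ3 = -1.3520+2.0502 ≈ 0.6982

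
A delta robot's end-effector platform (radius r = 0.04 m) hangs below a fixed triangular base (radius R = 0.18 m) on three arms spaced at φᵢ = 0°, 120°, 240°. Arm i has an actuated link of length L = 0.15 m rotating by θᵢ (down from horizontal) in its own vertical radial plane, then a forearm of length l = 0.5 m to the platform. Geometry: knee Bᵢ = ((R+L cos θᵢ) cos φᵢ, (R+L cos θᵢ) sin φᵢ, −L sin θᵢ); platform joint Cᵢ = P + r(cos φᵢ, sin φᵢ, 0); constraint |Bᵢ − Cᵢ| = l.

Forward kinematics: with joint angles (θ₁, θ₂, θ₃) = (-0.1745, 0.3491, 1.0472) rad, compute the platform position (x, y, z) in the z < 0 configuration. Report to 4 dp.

arm 1 at φ=0.0°: ρ1 = 0.2877;  S1 = (0.2877, 0.0000, 0.0260)
arm 2 at φ=120.0°: ρ2 = 0.2810;  S2 = (-0.1405, 0.2433, -0.0513)
S3 = (0.2150·cos240.0°, 0.2150·sin240.0°, -0.1299) = (-0.1075, -0.1862, -0.1299)
subtract pairs → two planes through P
[-0.8564 0.4866 -0.1547]·P = -0.0019;  [-0.7904 -0.3724 -0.3119]·P = -0.0204
Cramer: x(z) = 0.0151-0.2976z;  y(z) = 0.0227-0.2058z
sphere 1 gives Az²+Bz+C=0 with A=1.1309, B=0.1009, C=-0.1745;  B²−4AC=0.7995;  roots -0.4399, 0.3507;  negative root z = -0.4399
x = 0.1460, y = 0.1132

(0.1460, 0.1132, -0.4399)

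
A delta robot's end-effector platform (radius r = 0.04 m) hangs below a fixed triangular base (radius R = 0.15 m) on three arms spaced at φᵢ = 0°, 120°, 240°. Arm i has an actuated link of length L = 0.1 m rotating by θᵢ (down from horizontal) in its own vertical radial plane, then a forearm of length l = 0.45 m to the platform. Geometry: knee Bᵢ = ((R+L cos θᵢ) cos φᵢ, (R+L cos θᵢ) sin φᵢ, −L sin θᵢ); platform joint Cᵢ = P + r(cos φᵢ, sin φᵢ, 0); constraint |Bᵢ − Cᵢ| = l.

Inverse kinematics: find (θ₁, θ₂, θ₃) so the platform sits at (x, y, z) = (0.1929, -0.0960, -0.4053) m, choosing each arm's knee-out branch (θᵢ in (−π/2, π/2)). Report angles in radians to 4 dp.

θ₁ = -0.3491, θ₂ = 1.3967, θ₃ = 0.6983

rotate P by −φ1: (0.1929, -0.0960, -0.4053)
  e−x'=-0.0829;  (l²−L²−(e−x')²−y'²−z²)/2L = 0.0607
  √(A²+B²)=0.4137;  θ1 = -1.7726+1.4235 ≈ -0.3491
rotate P by −φ2: (-0.1796, -0.1191, -0.4053)
  e−x'=0.2896;  (l²−L²−(e−x')²−y'²−z²)/2L = -0.3490
  γ=atan2(-0.4053,0.2896)=-0.9504;  ψ=arccos(-0.7007)=2.3471;  θ2=γ+ψ≈1.3967
arm 3 (φ=240.0°): x'=-0.0133, y'=0.2151
  A cos θ + B sin θ = C:  0.1233·cos θ + -0.4053·sin θ = -0.1661
  θ3 = atan2(B,A) + arccos(C/0.4236) = 0.6983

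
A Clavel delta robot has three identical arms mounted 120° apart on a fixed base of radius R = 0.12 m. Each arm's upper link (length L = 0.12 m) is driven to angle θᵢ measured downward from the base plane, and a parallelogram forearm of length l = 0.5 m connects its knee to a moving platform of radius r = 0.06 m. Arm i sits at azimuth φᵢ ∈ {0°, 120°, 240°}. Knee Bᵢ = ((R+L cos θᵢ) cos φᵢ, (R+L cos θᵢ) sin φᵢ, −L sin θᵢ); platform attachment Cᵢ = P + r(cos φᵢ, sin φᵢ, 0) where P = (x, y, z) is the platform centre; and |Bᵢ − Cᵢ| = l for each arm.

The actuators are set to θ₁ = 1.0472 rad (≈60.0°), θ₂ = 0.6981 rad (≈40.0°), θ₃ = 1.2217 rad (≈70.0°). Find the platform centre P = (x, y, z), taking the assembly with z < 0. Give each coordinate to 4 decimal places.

(-0.0176, 0.1051, -0.5730)

S1 = (0.1200·cos0.0°, 0.1200·sin0.0°, -0.1039) = (0.1200, 0.0000, -0.1039)
φ2=120.0°: virtual centre (-0.0760, 0.1316, -0.0771), radius l
arm 3 at φ=240.0°: ρ3 = 0.1010;  S3 = (-0.0505, -0.0875, -0.1128)
eliminate P² terms by subtracting sphere 1 from 2 and 3
[-0.3919 0.2631 0.0536]·P = 0.0038;  [-0.3410 -0.1750 -0.0177]·P = -0.0023
Cramer: x(z) = -0.0005+0.0298z;  y(z) = 0.0139-0.1592z
sphere 1 gives Az²+Bz+C=0 with A=1.0262, B=0.1962, C=-0.2245;  B²−4AC=0.9601;  roots -0.5730, 0.3818;  negative root z = -0.5730
x = -0.0176, y = 0.1051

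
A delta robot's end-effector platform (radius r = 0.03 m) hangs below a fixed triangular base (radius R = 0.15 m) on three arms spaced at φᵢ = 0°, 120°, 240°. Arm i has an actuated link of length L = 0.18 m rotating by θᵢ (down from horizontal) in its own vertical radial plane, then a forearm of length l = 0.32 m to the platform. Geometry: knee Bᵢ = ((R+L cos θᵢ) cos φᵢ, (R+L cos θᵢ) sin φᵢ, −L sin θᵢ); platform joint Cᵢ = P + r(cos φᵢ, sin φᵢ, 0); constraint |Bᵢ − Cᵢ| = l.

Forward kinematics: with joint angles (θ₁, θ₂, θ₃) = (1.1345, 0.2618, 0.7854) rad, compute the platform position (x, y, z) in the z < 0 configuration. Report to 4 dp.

arm 1 at φ=0.0°: (R−r)+L cos θ1 = 0.1961;  centre 1 = (0.1961, 0.0000, -0.1631)
arm 2 at φ=120.0°: (R−r)+L cos θ2 = 0.2939;  centre 2 = (-0.1469, 0.2545, -0.0466)
arm 3 at φ=240.0°: (R−r)+L cos θ3 = 0.2473;  centre 3 = (-0.1236, -0.2141, -0.1273)
eliminate P² terms by subtracting sphere 1 from 2 and 3
[-0.6860 0.5090 0.2331]·P = 0.0235;  [-0.6394 -0.4283 0.0717]·P = 0.0123
det = 0.6193;  x = -0.0263+0.2202z,  y = 0.0106+-0.1612z
quadratic in z: (1.0745)z²+(0.2249)z+(-0.0262)=0, √Δ=0.4040 → z ∈ {-0.2927, 0.0833}; z = -0.2927 (taking z<0)
x = -0.0908, y = 0.0578

(-0.0908, 0.0578, -0.2927)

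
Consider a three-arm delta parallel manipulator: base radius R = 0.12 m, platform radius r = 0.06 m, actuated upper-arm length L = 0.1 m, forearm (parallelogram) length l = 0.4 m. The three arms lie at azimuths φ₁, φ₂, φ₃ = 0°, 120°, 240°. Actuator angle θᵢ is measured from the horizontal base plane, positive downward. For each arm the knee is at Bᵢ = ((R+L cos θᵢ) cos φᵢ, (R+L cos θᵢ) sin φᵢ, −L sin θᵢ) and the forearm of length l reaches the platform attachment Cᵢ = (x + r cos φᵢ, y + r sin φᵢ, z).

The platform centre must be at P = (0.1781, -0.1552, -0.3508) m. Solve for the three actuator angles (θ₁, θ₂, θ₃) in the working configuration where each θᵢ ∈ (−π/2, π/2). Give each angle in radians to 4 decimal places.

φ1=0.0° → target in arm frame (0.1781, -0.1552)
  A cos θ + B sin θ = C:  -0.1181·cos θ + -0.3508·sin θ = -0.0555
  θ1 = atan2(B,A) + arccos(C/0.3701) = -0.1743
φ2=120.0° → target in arm frame (-0.2235, -0.0766)
  A=0.2835, B=-0.3508, C=(l²−L²−A²−y'²−z²)/(2L)=-0.2964
  √(A²+B²)=0.4510;  θ2 = -0.8912+2.2879 ≈ 1.3967
arm 3 (φ=240.0°): x'=0.0454, y'=0.2318
  A cos θ + B sin θ = C:  0.0146·cos θ + -0.3508·sin θ = -0.1351
  γ=atan2(-0.3508,0.0146)=-1.5291;  ψ=arccos(-0.3848)=1.9658;  θ3=γ+ψ≈0.4368

θ₁ = -0.1743, θ₂ = 1.3967, θ₃ = 0.4368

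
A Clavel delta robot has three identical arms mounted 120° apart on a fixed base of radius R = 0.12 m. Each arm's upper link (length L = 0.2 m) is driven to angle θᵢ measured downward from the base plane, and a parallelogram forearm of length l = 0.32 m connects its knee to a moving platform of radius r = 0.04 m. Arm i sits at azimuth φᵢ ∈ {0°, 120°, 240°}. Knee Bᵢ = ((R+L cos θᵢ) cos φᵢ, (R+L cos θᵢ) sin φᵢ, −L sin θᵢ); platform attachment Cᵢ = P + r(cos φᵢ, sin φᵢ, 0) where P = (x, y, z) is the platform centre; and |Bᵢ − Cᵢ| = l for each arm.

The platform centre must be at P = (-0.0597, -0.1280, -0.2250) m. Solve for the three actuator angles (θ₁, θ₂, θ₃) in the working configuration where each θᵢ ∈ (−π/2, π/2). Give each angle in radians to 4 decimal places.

θ₁ = 0.7854, θ₂ = 0.8725, θ₃ = -0.3488

rotate P by −φ1: (-0.0597, -0.1280, -0.2250)
  A cos θ + B sin θ = C:  0.1397·cos θ + -0.2250·sin θ = -0.0603
  θ1 = atan2(B,A) + arccos(C/0.2648) = 0.7854
arm 2 (φ=120.0°): x'=-0.0810, y'=0.1157
  e−x'=0.1610;  (l²−L²−(e−x')²−y'²−z²)/2L = -0.0688
  θ2 = atan2(B,A) + arccos(C/0.2767) = 0.8725
rotate P by −φ3: (0.1407, 0.0123, -0.2250)
  A=-0.0607, B=-0.2250, C=(l²−L²−A²−y'²−z²)/(2L)=0.0198
  θ3 = atan2(B,A) + arccos(C/0.2330) = -0.3488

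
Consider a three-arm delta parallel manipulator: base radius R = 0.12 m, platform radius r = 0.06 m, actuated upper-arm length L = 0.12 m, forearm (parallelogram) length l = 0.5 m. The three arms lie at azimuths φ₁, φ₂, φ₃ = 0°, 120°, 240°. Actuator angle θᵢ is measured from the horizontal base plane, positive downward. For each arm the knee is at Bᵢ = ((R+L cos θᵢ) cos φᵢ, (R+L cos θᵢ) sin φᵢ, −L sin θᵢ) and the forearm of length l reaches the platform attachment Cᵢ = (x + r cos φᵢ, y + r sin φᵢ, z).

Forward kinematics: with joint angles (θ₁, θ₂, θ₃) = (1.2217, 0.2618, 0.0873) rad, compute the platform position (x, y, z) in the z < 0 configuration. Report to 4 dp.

(-0.2503, -0.0305, -0.4672)

arm 1 at φ=0.0°: ρ1 = 0.1010;  O1 = (0.1010, 0.0000, -0.1128)
arm 2 at φ=120.0°: ρ2 = 0.1759;  O2 = (-0.0880, 0.1523, -0.0311)
φ3=240.0°: virtual centre (-0.0898, -0.1555, -0.0105), radius l
subtract pairs → two planes through P
linear system: -0.3780x+0.3047y = 0.0090−0.1634z; -0.3816x+-0.3110y = 0.0094−0.2046z
det = 0.2338;  x = -0.0242+0.4839z,  y = -0.0006+0.0641z
quadratic in z: (1.2383)z²+(0.1042)z+(-0.2216)=0, √Δ=1.0528 → z ∈ {-0.4672, 0.3830}; z = -0.4672 (taking z<0)
x = -0.2503, y = -0.0305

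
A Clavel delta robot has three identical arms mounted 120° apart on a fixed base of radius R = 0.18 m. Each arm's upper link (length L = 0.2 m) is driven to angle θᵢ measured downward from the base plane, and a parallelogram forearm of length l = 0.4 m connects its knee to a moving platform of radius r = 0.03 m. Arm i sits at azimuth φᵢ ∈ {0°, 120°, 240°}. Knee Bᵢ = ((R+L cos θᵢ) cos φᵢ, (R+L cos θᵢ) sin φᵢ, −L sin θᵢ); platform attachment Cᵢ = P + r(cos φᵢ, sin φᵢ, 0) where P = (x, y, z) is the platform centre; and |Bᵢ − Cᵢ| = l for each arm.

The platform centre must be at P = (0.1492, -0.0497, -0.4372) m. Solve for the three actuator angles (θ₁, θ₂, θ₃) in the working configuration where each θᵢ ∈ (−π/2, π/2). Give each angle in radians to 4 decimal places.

φ1=0.0° → target in arm frame (0.1492, -0.0497)
  A cos θ + B sin θ = C:  0.0008·cos θ + -0.4372·sin θ = -0.1840
  γ=atan2(-0.4372,0.0008)=-1.5690;  ψ=arccos(-0.4209)=2.0053;  θ1=γ+ψ≈0.4363
arm 2 (φ=120.0°): x'=-0.1176, y'=-0.1044
  e−x'=0.2676;  (l²−L²−(e−x')²−y'²−z²)/2L = -0.3842
  γ=atan2(-0.4372,0.2676)=-1.0215;  ψ=arccos(-0.7494)=2.4180;  θ2=γ+ψ≈1.3965
φ3=240.0° → target in arm frame (-0.0316, 0.1541)
  e−x'=0.1816;  (l²−L²−(e−x')²−y'²−z²)/2L = -0.3196
  θ3 = atan2(B,A) + arccos(C/0.4734) = 1.1347

θ₁ = 0.4363, θ₂ = 1.3965, θ₃ = 1.1347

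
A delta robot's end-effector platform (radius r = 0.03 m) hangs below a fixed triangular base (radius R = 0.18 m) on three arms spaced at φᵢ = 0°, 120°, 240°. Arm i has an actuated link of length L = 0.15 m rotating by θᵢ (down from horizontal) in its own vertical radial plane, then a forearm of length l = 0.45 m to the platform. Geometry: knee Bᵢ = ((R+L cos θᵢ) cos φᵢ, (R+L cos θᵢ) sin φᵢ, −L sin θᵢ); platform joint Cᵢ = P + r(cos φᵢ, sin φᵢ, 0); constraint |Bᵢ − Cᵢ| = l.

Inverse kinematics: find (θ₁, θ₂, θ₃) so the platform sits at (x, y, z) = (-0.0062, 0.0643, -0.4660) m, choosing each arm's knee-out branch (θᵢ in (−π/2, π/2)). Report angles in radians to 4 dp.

θ₁ = 0.7852, θ₂ = 0.5235, θ₃ = 0.9595

rotate P by −φ1: (-0.0062, 0.0643, -0.4660)
  A cos θ + B sin θ = C:  0.1562·cos θ + -0.4660·sin θ = -0.2190
  θ1 = atan2(B,A) + arccos(C/0.4915) = 0.7852
arm 2 (φ=120.0°): x'=0.0588, y'=-0.0268
  e−x'=0.0912;  (l²−L²−(e−x')²−y'²−z²)/2L = -0.1540
  γ=atan2(-0.4660,0.0912)=-1.3775;  ψ=arccos(-0.3243)=1.9010;  θ2=γ+ψ≈0.5235
φ3=240.0° → target in arm frame (-0.0526, -0.0375)
  e−x'=0.2026;  (l²−L²−(e−x')²−y'²−z²)/2L = -0.2653
  √(A²+B²)=0.5081;  θ3 = -1.1607+2.1202 ≈ 0.9595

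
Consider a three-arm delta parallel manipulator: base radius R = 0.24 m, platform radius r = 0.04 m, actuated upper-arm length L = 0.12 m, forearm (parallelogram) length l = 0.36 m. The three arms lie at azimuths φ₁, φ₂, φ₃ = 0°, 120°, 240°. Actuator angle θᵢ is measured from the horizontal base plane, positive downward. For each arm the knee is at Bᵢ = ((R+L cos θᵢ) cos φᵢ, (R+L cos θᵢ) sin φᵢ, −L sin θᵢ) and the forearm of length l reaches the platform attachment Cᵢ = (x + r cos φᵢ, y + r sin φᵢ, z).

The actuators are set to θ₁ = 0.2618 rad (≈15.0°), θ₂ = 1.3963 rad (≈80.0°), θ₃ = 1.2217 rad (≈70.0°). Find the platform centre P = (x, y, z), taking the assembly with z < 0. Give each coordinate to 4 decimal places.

O1 = (0.3159·cos0.0°, 0.3159·sin0.0°, -0.0311) = (0.3159, 0.0000, -0.0311)
φ2=120.0°: virtual centre (-0.1104, 0.1912, -0.1182), radius l
arm 3 at φ=240.0°: (R−r)+L cos θ3 = 0.2410;  O3 = (-0.1205, -0.2088, -0.1128)
subtract pairs → two planes through P
[-0.8527 0.3825 -0.1742]·P = -0.0380;  [-0.8729 -0.4175 -0.1634]·P = -0.0299
det = 0.6899;  x = 0.0396+-0.1961z,  y = -0.0111+0.0185z
quadratic in z: (1.0388)z²+(0.1700)z+(-0.0522)=0, √Δ=0.4957 → z ∈ {-0.3204, 0.1567}; z = -0.3204 (taking z<0)
x = 0.1024, y = -0.0170

(0.1024, -0.0170, -0.3204)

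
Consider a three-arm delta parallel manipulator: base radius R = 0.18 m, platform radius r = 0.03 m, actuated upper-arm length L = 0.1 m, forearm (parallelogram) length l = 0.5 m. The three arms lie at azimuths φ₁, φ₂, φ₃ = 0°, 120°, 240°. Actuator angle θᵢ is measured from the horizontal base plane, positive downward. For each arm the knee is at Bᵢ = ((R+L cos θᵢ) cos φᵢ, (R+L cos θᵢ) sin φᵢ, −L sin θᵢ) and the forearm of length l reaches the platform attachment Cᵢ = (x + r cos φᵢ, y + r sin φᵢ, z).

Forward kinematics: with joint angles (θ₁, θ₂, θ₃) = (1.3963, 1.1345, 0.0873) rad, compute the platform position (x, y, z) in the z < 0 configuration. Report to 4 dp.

(-0.1058, -0.1214, -0.4993)

O1 = (0.1674·cos0.0°, 0.1674·sin0.0°, -0.0985) = (0.1674, 0.0000, -0.0985)
φ2=120.0°: virtual centre (-0.0961, 0.1665, -0.0906), radius l
O3 = (0.2496·cos240.0°, 0.2496·sin240.0°, -0.0087) = (-0.1248, -0.2162, -0.0087)
|O₂|²−|O₁|² = 0.0075;  |O₃|²−|O₁|² = 0.0247
[-0.5270 0.3330 0.0157]·P = 0.0075;  [-0.5843 -0.4324 0.1795]·P = 0.0247
Cramer: x(z) = -0.0271+0.1576z;  y(z) = -0.0205+0.2022z
into |P−O₁|² = l²: 1.0657z² + 0.1274z + -0.2021 = 0;  Δ = 0.8776;  z = -0.4993 or 0.3797 → z<0 root = -0.4993
x = -0.1058, y = -0.1214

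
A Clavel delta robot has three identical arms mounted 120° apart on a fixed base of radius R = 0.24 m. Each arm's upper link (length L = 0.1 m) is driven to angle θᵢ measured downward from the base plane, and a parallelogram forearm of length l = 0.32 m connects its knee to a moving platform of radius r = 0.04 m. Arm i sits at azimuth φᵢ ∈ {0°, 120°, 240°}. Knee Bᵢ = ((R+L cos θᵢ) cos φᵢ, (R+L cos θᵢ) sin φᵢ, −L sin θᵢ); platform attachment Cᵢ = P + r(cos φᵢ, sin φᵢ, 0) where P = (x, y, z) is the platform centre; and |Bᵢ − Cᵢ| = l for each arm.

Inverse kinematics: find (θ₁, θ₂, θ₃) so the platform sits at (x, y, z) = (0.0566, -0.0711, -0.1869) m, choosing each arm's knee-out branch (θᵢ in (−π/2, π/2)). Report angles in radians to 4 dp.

θ₁ = -0.0879, θ₂ = 1.3962, θ₃ = 0.2621

arm 1 (φ=0.0°): x'=0.0566, y'=-0.0711
  A cos θ + B sin θ = C:  0.1434·cos θ + -0.1869·sin θ = 0.1592
  θ1 = atan2(B,A) + arccos(C/0.2356) = -0.0879
rotate P by −φ2: (-0.0899, -0.0135, -0.1869)
  A cos θ + B sin θ = C:  0.2899·cos θ + -0.1869·sin θ = -0.1337
  √(A²+B²)=0.3449;  θ2 = -0.5727+1.9689 ≈ 1.3962
arm 3 (φ=240.0°): x'=0.0333, y'=0.0846
  A=0.1667, B=-0.1869, C=(l²−L²−A²−y'²−z²)/(2L)=0.1126
  γ=atan2(-0.1869,0.1667)=-0.8424;  ψ=arccos(0.4496)=1.1045;  θ3=γ+ψ≈0.2621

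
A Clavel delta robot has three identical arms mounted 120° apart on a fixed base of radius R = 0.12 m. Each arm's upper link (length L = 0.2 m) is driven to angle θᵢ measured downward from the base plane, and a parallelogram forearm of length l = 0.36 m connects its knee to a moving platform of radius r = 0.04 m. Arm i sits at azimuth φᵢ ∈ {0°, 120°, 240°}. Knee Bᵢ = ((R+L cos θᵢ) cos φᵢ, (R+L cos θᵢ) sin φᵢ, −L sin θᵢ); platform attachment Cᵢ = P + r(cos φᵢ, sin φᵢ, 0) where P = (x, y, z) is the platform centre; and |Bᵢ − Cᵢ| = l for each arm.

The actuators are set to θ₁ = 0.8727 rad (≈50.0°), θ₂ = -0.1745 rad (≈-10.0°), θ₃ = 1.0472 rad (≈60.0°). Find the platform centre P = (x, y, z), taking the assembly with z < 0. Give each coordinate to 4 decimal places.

(-0.0631, 0.1755, -0.3114)

φ1=0.0°: virtual centre (0.2086, 0.0000, -0.1532), radius l
arm 2 at φ=120.0°: e+L cos θ2 = 0.2770;  centre 2 = (-0.1385, 0.2399, 0.0347)
φ3=240.0°: virtual centre (-0.0900, -0.1559, -0.1732), radius l
|centre ₂|²−|centre ₁|² = 0.0109;  |centre ₃|²−|centre ₁|² = -0.0046
[-0.6941 0.4797 0.3759]·P = 0.0109;  [-0.5971 -0.3118 -0.0400]·P = -0.0046
det = 0.5028;  x = -0.0024+0.1949z,  y = 0.0193+-0.5015z
sphere 1 gives Az²+Bz+C=0 with A=1.2895, B=0.2048, C=-0.0612;  B²−4AC=0.3578;  roots -0.3114, 0.1525;  negative root z = -0.3114
x = -0.0631, y = 0.1755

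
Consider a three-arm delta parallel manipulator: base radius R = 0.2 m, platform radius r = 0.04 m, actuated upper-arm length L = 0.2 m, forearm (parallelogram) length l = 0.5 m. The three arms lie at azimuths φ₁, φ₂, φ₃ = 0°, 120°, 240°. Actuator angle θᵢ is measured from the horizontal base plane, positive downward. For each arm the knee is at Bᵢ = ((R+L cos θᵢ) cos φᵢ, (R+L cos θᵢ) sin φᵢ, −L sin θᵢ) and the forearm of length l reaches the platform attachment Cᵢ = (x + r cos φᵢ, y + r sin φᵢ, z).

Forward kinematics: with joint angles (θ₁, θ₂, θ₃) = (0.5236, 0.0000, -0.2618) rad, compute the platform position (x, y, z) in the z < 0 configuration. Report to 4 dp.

φ1=0.0°: virtual centre (0.3332, 0.0000, -0.1000), radius l
φ2=120.0°: virtual centre (-0.1800, 0.3118, 0.0000), radius l
φ3=240.0°: virtual centre (-0.1766, -0.3059, 0.0518), radius l
eliminate P² terms by subtracting sphere 1 from 2 and 3
[-1.0264 0.6235 0.2000]·P = 0.0086;  [-1.0196 -0.6117 0.3035]·P = 0.0064
det = 1.2636;  x = -0.0073+0.2466z,  y = 0.0017+0.0852z
into |P−O₁|² = l²: 1.0681z² + 0.0324z + -0.1240 = 0;  Δ = 0.5310;  z = -0.3563 or 0.3260 → z<0 root = -0.3563
x = -0.0952, y = -0.0286

(-0.0952, -0.0286, -0.3563)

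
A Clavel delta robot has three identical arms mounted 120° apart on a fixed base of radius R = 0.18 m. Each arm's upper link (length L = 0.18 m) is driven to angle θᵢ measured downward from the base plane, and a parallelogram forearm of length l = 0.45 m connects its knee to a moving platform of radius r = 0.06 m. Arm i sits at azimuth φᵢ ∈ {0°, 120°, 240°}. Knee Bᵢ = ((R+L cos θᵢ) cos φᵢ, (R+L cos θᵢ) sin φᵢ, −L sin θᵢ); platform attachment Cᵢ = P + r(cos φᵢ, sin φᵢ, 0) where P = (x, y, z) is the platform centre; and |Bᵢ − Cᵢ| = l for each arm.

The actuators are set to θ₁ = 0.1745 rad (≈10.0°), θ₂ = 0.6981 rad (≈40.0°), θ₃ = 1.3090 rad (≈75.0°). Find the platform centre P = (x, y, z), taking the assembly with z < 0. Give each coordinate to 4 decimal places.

(0.1618, 0.1200, -0.4432)

centre 1 = (0.2973·cos0.0°, 0.2973·sin0.0°, -0.0313) = (0.2973, 0.0000, -0.0313)
arm 2 at φ=120.0°: ρ2 = 0.2579;  centre 2 = (-0.1289, 0.2233, -0.1157)
centre 3 = (0.1666·cos240.0°, 0.1666·sin240.0°, -0.1739) = (-0.0833, -0.1443, -0.1739)
|centre ₂|²−|centre ₁|² = -0.0094;  |centre ₃|²−|centre ₁|² = -0.0314
plane₁₂: -0.8524x+0.4467y+-0.1689z = -0.0094
Cramer: x(z) = 0.0286-0.3006z;  y(z) = 0.0334-0.1956z
sphere 1 gives Az²+Bz+C=0 with A=1.1286, B=0.2110, C=-0.1282;  B²−4AC=0.6233;  roots -0.4432, 0.2563;  negative root z = -0.4432
x = 0.1618, y = 0.1200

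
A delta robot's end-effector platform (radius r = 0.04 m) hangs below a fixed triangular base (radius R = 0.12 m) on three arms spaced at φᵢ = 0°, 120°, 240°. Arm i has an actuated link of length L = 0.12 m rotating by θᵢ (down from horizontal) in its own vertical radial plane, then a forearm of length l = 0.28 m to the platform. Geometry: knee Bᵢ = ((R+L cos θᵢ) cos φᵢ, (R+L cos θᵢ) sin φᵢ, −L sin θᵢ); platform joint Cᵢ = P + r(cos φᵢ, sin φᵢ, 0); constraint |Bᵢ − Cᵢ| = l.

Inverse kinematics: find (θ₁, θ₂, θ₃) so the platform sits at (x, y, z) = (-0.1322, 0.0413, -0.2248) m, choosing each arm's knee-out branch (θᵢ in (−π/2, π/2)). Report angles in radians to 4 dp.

θ₁ = 1.2216, θ₂ = -0.1742, θ₃ = 0.3493

rotate P by −φ1: (-0.1322, 0.0413, -0.2248)
  A=0.2122, B=-0.2248, C=(l²−L²−A²−y'²−z²)/(2L)=-0.1386
  θ1 = atan2(B,A) + arccos(C/0.3091) = 1.2216
φ2=120.0° → target in arm frame (0.1019, 0.0938)
  A=-0.0219, B=-0.2248, C=(l²−L²−A²−y'²−z²)/(2L)=0.0174
  θ2 = atan2(B,A) + arccos(C/0.2259) = -0.1742
arm 3 (φ=240.0°): x'=0.0303, y'=-0.1351
  A=0.0497, B=-0.2248, C=(l²−L²−A²−y'²−z²)/(2L)=-0.0303
  θ3 = atan2(B,A) + arccos(C/0.2302) = 0.3493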